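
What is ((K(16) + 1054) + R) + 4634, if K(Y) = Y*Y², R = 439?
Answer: 10223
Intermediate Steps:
K(Y) = Y³
((K(16) + 1054) + R) + 4634 = ((16³ + 1054) + 439) + 4634 = ((4096 + 1054) + 439) + 4634 = (5150 + 439) + 4634 = 5589 + 4634 = 10223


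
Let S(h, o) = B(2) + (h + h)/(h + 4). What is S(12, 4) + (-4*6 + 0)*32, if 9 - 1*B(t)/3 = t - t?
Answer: -1479/2 ≈ -739.50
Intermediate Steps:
B(t) = 27 (B(t) = 27 - 3*(t - t) = 27 - 3*0 = 27 + 0 = 27)
S(h, o) = 27 + 2*h/(4 + h) (S(h, o) = 27 + (h + h)/(h + 4) = 27 + (2*h)/(4 + h) = 27 + 2*h/(4 + h))
S(12, 4) + (-4*6 + 0)*32 = (108 + 29*12)/(4 + 12) + (-4*6 + 0)*32 = (108 + 348)/16 + (-24 + 0)*32 = (1/16)*456 - 24*32 = 57/2 - 768 = -1479/2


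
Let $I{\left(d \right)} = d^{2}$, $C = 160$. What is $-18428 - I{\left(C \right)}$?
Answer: $-44028$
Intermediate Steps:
$-18428 - I{\left(C \right)} = -18428 - 160^{2} = -18428 - 25600 = -44028$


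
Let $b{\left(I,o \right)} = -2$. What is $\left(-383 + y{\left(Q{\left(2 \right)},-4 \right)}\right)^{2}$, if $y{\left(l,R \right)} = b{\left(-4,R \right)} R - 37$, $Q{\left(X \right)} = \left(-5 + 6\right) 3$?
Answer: $169744$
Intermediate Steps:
$Q{\left(X \right)} = 3$ ($Q{\left(X \right)} = 1 \cdot 3 = 3$)
$y{\left(l,R \right)} = -37 - 2 R$ ($y{\left(l,R \right)} = - 2 R - 37 = -37 - 2 R$)
$\left(-383 + y{\left(Q{\left(2 \right)},-4 \right)}\right)^{2} = \left(-383 - 29\right)^{2} = \left(-412\right)^{2} = 169744$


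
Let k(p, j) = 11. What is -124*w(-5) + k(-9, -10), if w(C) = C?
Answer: 631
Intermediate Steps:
-124*w(-5) + k(-9, -10) = -124*(-5) + 11 = 620 + 11 = 631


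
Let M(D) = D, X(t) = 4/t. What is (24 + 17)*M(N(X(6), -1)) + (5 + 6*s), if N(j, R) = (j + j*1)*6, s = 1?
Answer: 339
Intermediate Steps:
N(j, R) = 12*j (N(j, R) = (j + j)*6 = (2*j)*6 = 12*j)
(24 + 17)*M(N(X(6), -1)) + (5 + 6*s) = (24 + 17)*(12*(4/6)) + (5 + 6*1) = 41*(12*(4*(⅙))) + (5 + 6) = 41*(12*(⅔)) + 11 = 41*8 + 11 = 328 + 11 = 339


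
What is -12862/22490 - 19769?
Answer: -222308836/11245 ≈ -19770.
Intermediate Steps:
-12862/22490 - 19769 = -12862*1/22490 - 19769 = -6431/11245 - 19769 = -222308836/11245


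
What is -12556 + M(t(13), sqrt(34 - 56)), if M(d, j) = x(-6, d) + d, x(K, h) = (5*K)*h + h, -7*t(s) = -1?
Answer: -12560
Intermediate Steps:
t(s) = 1/7 (t(s) = -1/7*(-1) = 1/7)
x(K, h) = h + 5*K*h (x(K, h) = 5*K*h + h = h + 5*K*h)
M(d, j) = -28*d (M(d, j) = d*(1 + 5*(-6)) + d = d*(1 - 30) + d = d*(-29) + d = -29*d + d = -28*d)
-12556 + M(t(13), sqrt(34 - 56)) = -12556 - 28*1/7 = -12556 - 4 = -12560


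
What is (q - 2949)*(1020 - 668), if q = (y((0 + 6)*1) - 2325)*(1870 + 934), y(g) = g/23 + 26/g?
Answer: -158099502176/69 ≈ -2.2913e+9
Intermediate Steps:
y(g) = 26/g + g/23 (y(g) = g*(1/23) + 26/g = g/23 + 26/g = 26/g + g/23)
q = -448942832/69 (q = ((26/(((0 + 6)*1)) + ((0 + 6)*1)/23) - 2325)*(1870 + 934) = ((26/((6*1)) + (6*1)/23) - 2325)*2804 = ((26/6 + (1/23)*6) - 2325)*2804 = ((26*(⅙) + 6/23) - 2325)*2804 = ((13/3 + 6/23) - 2325)*2804 = (317/69 - 2325)*2804 = -160108/69*2804 = -448942832/69 ≈ -6.5064e+6)
(q - 2949)*(1020 - 668) = (-448942832/69 - 2949)*(1020 - 668) = -449146313/69*352 = -158099502176/69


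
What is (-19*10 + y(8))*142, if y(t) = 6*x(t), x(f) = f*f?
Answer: 27548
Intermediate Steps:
x(f) = f**2
y(t) = 6*t**2
(-19*10 + y(8))*142 = (-19*10 + 6*8**2)*142 = (-190 + 6*64)*142 = (-190 + 384)*142 = 194*142 = 27548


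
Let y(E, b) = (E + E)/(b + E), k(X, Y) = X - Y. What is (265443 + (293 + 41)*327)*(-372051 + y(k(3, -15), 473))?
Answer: -68441949370305/491 ≈ -1.3939e+11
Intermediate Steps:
y(E, b) = 2*E/(E + b) (y(E, b) = (2*E)/(E + b) = 2*E/(E + b))
(265443 + (293 + 41)*327)*(-372051 + y(k(3, -15), 473)) = (265443 + (293 + 41)*327)*(-372051 + 2*(3 - 1*(-15))/((3 - 1*(-15)) + 473)) = (265443 + 334*327)*(-372051 + 2*(3 + 15)/((3 + 15) + 473)) = (265443 + 109218)*(-372051 + 2*18/(18 + 473)) = 374661*(-372051 + 2*18/491) = 374661*(-372051 + 2*18*(1/491)) = 374661*(-372051 + 36/491) = 374661*(-182677005/491) = -68441949370305/491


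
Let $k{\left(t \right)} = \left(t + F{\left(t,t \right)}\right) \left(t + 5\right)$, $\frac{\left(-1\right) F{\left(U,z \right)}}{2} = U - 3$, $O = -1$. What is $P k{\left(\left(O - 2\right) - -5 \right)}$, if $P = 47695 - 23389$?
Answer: $680568$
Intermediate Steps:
$P = 24306$ ($P = 47695 - 23389 = 24306$)
$F{\left(U,z \right)} = 6 - 2 U$ ($F{\left(U,z \right)} = - 2 \left(U - 3\right) = - 2 \left(-3 + U\right) = 6 - 2 U$)
$k{\left(t \right)} = \left(5 + t\right) \left(6 - t\right)$ ($k{\left(t \right)} = \left(t - \left(-6 + 2 t\right)\right) \left(t + 5\right) = \left(6 - t\right) \left(5 + t\right) = \left(5 + t\right) \left(6 - t\right)$)
$P k{\left(\left(O - 2\right) - -5 \right)} = 24306 \left(30 - -2 - \left(\left(-1 - 2\right) - -5\right)^{2}\right) = 24306 \left(30 + \left(-3 + 5\right) - \left(-3 + 5\right)^{2}\right) = 24306 \left(30 + 2 - 2^{2}\right) = 24306 \left(30 + 2 - 4\right) = 24306 \cdot 28 = 680568$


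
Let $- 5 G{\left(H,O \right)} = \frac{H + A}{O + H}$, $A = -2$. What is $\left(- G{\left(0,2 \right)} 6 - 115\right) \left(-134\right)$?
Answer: $\frac{77854}{5} \approx 15571.0$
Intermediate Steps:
$G{\left(H,O \right)} = - \frac{-2 + H}{5 \left(H + O\right)}$ ($G{\left(H,O \right)} = - \frac{\left(H - 2\right) \frac{1}{O + H}}{5} = - \frac{\left(-2 + H\right) \frac{1}{H + O}}{5} = - \frac{\frac{1}{H + O} \left(-2 + H\right)}{5} = - \frac{-2 + H}{5 \left(H + O\right)}$)
$\left(- G{\left(0,2 \right)} 6 - 115\right) \left(-134\right) = \left(- \frac{2 - 0}{5 \left(0 + 2\right)} 6 - 115\right) \left(-134\right) = \left(- \frac{2 + 0}{5 \cdot 2} \cdot 6 - 115\right) \left(-134\right) = \left(- \frac{2}{5 \cdot 2} \cdot 6 - 115\right) \left(-134\right) = \left(\left(-1\right) \frac{1}{5} \cdot 6 - 115\right) \left(-134\right) = \left(\left(- \frac{1}{5}\right) 6 - 115\right) \left(-134\right) = \left(- \frac{6}{5} - 115\right) \left(-134\right) = \left(- \frac{581}{5}\right) \left(-134\right) = \frac{77854}{5}$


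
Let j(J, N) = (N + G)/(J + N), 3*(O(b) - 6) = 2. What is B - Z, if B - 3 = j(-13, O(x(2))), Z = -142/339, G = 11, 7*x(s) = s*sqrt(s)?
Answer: 4054/6441 ≈ 0.62941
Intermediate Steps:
x(s) = s**(3/2)/7 (x(s) = (s*sqrt(s))/7 = s**(3/2)/7)
O(b) = 20/3 (O(b) = 6 + (1/3)*2 = 6 + 2/3 = 20/3)
j(J, N) = (11 + N)/(J + N) (j(J, N) = (N + 11)/(J + N) = (11 + N)/(J + N))
Z = -142/339 (Z = -142*1/339 = -142/339 ≈ -0.41888)
B = 4/19 (B = 3 + (11 + 20/3)/(-13 + 20/3) = 3 + (53/3)/(-19/3) = 3 - 3/19*53/3 = 3 - 53/19 = 4/19 ≈ 0.21053)
B - Z = 4/19 - 1*(-142/339) = 4/19 + 142/339 = 4054/6441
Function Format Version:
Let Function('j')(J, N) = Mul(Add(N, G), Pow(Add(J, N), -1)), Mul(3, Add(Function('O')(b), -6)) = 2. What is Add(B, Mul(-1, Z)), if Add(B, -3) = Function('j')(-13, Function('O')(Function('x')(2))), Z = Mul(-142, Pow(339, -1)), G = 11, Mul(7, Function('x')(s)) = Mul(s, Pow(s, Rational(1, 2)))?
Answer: Rational(4054, 6441) ≈ 0.62941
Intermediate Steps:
Function('x')(s) = Mul(Rational(1, 7), Pow(s, Rational(3, 2))) (Function('x')(s) = Mul(Rational(1, 7), Mul(s, Pow(s, Rational(1, 2)))) = Mul(Rational(1, 7), Pow(s, Rational(3, 2))))
Function('O')(b) = Rational(20, 3) (Function('O')(b) = Add(6, Mul(Rational(1, 3), 2)) = Add(6, Rational(2, 3)) = Rational(20, 3))
Function('j')(J, N) = Mul(Pow(Add(J, N), -1), Add(11, N)) (Function('j')(J, N) = Mul(Add(N, 11), Pow(Add(J, N), -1)) = Mul(Add(11, N), Pow(Add(J, N), -1)) = Mul(Pow(Add(J, N), -1), Add(11, N)))
Z = Rational(-142, 339) (Z = Mul(-142, Rational(1, 339)) = Rational(-142, 339) ≈ -0.41888)
B = Rational(4, 19) (B = Add(3, Mul(Pow(Add(-13, Rational(20, 3)), -1), Add(11, Rational(20, 3)))) = Add(3, Mul(Pow(Rational(-19, 3), -1), Rational(53, 3))) = Add(3, Mul(Rational(-3, 19), Rational(53, 3))) = Add(3, Rational(-53, 19)) = Rational(4, 19) ≈ 0.21053)
Add(B, Mul(-1, Z)) = Add(Rational(4, 19), Mul(-1, Rational(-142, 339))) = Add(Rational(4, 19), Rational(142, 339)) = Rational(4054, 6441)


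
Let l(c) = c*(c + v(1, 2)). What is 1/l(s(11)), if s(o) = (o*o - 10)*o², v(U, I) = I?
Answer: 1/180418623 ≈ 5.5427e-9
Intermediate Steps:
s(o) = o²*(-10 + o²) (s(o) = (o² - 10)*o² = (-10 + o²)*o² = o²*(-10 + o²))
l(c) = c*(2 + c) (l(c) = c*(c + 2) = c*(2 + c))
1/l(s(11)) = 1/((11²*(-10 + 11²))*(2 + 11²*(-10 + 11²))) = 1/((121*(-10 + 121))*(2 + 121*(-10 + 121))) = 1/((121*111)*(2 + 121*111)) = 1/(13431*(2 + 13431)) = 1/(13431*13433) = 1/180418623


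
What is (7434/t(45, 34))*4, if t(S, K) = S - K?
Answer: 29736/11 ≈ 2703.3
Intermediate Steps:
(7434/t(45, 34))*4 = (7434/(45 - 1*34))*4 = (7434/(45 - 34))*4 = (7434/11)*4 = 29736/11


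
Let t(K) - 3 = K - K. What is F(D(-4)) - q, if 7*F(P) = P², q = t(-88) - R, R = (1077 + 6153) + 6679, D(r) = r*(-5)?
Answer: 97742/7 ≈ 13963.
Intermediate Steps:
D(r) = -5*r
t(K) = 3 (t(K) = 3 + (K - K) = 3 + 0 = 3)
R = 13909 (R = 7230 + 6679 = 13909)
q = -13906 (q = 3 - 1*13909 = 3 - 13909 = -13906)
F(P) = P²/7
F(D(-4)) - q = (-5*(-4))²/7 - 1*(-13906) = (⅐)*20² + 13906 = (⅐)*400 + 13906 = 400/7 + 13906 = 97742/7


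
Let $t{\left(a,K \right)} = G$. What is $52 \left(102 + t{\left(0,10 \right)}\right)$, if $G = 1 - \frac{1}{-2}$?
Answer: $5382$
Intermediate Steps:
$G = \frac{3}{2}$ ($G = 1 - - \frac{1}{2} = 1 + \frac{1}{2} = \frac{3}{2} \approx 1.5$)
$t{\left(a,K \right)} = \frac{3}{2}$
$52 \left(102 + t{\left(0,10 \right)}\right) = 52 \left(102 + \frac{3}{2}\right) = 52 \cdot \frac{207}{2} = 5382$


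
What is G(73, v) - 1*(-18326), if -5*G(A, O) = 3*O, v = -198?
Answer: 92224/5 ≈ 18445.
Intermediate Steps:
G(A, O) = -3*O/5
G(73, v) - 1*(-18326) = -3/5*(-198) - 1*(-18326) = 594/5 + 18326 = 92224/5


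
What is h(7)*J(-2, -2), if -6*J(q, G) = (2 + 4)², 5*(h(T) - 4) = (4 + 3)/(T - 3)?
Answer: -261/10 ≈ -26.100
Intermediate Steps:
h(T) = 4 + 7/(5*(-3 + T)) (h(T) = 4 + ((4 + 3)/(T - 3))/5 = 4 + (7/(-3 + T))/5 = 4 + 7/(5*(-3 + T)))
J(q, G) = -6 (J(q, G) = -(2 + 4)²/6 = -⅙*6² = -⅙*36 = -6)
h(7)*J(-2, -2) = ((-53 + 20*7)/(5*(-3 + 7)))*(-6) = ((⅕)*(-53 + 140)/4)*(-6) = ((⅕)*(¼)*87)*(-6) = (87/20)*(-6) = -261/10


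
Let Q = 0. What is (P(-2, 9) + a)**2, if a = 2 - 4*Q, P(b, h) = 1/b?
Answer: 9/4 ≈ 2.2500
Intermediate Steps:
a = 2 (a = 2 - 4*0 = 2 + 0 = 2)
(P(-2, 9) + a)**2 = (1/(-2) + 2)**2 = (-1/2 + 2)**2 = (3/2)**2 = 9/4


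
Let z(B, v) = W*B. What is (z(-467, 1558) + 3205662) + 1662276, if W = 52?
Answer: 4843654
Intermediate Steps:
z(B, v) = 52*B
(z(-467, 1558) + 3205662) + 1662276 = (52*(-467) + 3205662) + 1662276 = (-24284 + 3205662) + 1662276 = 3181378 + 1662276 = 4843654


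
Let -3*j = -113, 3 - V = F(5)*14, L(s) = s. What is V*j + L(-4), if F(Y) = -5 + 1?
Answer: 6655/3 ≈ 2218.3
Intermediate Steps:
F(Y) = -4
V = 59 (V = 3 - (-4)*14 = 3 - 1*(-56) = 3 + 56 = 59)
j = 113/3 (j = -1/3*(-113) = 113/3 ≈ 37.667)
V*j + L(-4) = 59*(113/3) - 4 = 6667/3 - 4 = 6655/3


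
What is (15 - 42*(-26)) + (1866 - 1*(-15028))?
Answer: 18001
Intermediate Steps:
(15 - 42*(-26)) + (1866 - 1*(-15028)) = (15 + 1092) + (1866 + 15028) = 1107 + 16894 = 18001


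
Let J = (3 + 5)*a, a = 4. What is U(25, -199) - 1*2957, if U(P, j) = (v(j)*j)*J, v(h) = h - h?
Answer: -2957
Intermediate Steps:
v(h) = 0
J = 32 (J = (3 + 5)*4 = 8*4 = 32)
U(P, j) = 0 (U(P, j) = (0*j)*32 = 0*32 = 0)
U(25, -199) - 1*2957 = 0 - 1*2957 = 0 - 2957 = -2957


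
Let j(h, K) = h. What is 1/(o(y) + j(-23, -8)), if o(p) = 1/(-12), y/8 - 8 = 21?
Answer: -12/277 ≈ -0.043321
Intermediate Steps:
y = 232 (y = 64 + 8*21 = 64 + 168 = 232)
o(p) = -1/12
1/(o(y) + j(-23, -8)) = 1/(-1/12 - 23) = 1/(-277/12) = -12/277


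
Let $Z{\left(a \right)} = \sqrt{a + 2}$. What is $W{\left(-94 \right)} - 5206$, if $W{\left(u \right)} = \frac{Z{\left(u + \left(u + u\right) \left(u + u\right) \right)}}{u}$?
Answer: $-5206 - \frac{\sqrt{8813}}{47} \approx -5208.0$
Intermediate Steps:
$Z{\left(a \right)} = \sqrt{2 + a}$
$W{\left(u \right)} = \frac{\sqrt{2 + u + 4 u^{2}}}{u}$ ($W{\left(u \right)} = \frac{\sqrt{2 + \left(u + \left(u + u\right) \left(u + u\right)\right)}}{u} = \frac{\sqrt{2 + \left(u + 2 u 2 u\right)}}{u} = \frac{\sqrt{2 + \left(u + 4 u^{2}\right)}}{u} = \frac{\sqrt{2 + u + 4 u^{2}}}{u}$)
$W{\left(-94 \right)} - 5206 = \frac{\sqrt{2 - 94 \left(1 + 4 \left(-94\right)\right)}}{-94} - 5206 = - \frac{\sqrt{2 - 94 \left(1 - 376\right)}}{94} - 5206 = - \frac{\sqrt{2 - -35250}}{94} - 5206 = - \frac{\sqrt{2 + 35250}}{94} - 5206 = - \frac{\sqrt{35252}}{94} - 5206 = - \frac{2 \sqrt{8813}}{94} - 5206 = - \frac{\sqrt{8813}}{47} - 5206 = -5206 - \frac{\sqrt{8813}}{47}$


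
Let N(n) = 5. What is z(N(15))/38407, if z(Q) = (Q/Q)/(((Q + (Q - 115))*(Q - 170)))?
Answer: 1/665401275 ≈ 1.5029e-9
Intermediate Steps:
z(Q) = 1/((-170 + Q)*(-115 + 2*Q)) (z(Q) = 1/((Q + (-115 + Q))*(-170 + Q)) = 1/((-115 + 2*Q)*(-170 + Q)) = 1/((-170 + Q)*(-115 + 2*Q)))
z(N(15))/38407 = 1/((19550 - 455*5 + 2*5²)*38407) = (1/38407)/(19550 - 2275 + 2*25) = (1/38407)/(19550 - 2275 + 50) = (1/38407)/17325 = (1/17325)*(1/38407) = 1/665401275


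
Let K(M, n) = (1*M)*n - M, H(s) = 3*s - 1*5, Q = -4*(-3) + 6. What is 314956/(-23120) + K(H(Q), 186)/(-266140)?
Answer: -75028547/5493890 ≈ -13.657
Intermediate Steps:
Q = 18 (Q = 12 + 6 = 18)
H(s) = -5 + 3*s (H(s) = 3*s - 5 = -5 + 3*s)
K(M, n) = -M + M*n (K(M, n) = M*n - M = -M + M*n)
314956/(-23120) + K(H(Q), 186)/(-266140) = 314956/(-23120) + ((-5 + 3*18)*(-1 + 186))/(-266140) = 314956*(-1/23120) + ((-5 + 54)*185)*(-1/266140) = -78739/5780 + (49*185)*(-1/266140) = -78739/5780 + 9065*(-1/266140) = -78739/5780 - 259/7604 = -75028547/5493890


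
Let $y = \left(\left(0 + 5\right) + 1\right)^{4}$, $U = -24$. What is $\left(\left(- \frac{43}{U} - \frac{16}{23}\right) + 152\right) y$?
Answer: $\frac{4563486}{23} \approx 1.9841 \cdot 10^{5}$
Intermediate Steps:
$y = 1296$ ($y = \left(5 + 1\right)^{4} = 6^{4} = 1296$)
$\left(\left(- \frac{43}{U} - \frac{16}{23}\right) + 152\right) y = \left(\left(- \frac{43}{-24} - \frac{16}{23}\right) + 152\right) 1296 = \left(\left(\left(-43\right) \left(- \frac{1}{24}\right) - \frac{16}{23}\right) + 152\right) 1296 = \left(\left(\frac{43}{24} - \frac{16}{23}\right) + 152\right) 1296 = \left(\frac{605}{552} + 152\right) 1296 = \frac{84509}{552} \cdot 1296 = \frac{4563486}{23}$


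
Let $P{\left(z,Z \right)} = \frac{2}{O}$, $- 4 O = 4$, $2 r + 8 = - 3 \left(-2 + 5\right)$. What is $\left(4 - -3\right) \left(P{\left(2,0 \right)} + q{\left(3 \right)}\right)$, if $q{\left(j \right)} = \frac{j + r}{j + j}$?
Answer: $- \frac{245}{12} \approx -20.417$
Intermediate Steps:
$r = - \frac{17}{2}$ ($r = -4 + \frac{\left(-3\right) \left(-2 + 5\right)}{2} = -4 + \frac{\left(-3\right) 3}{2} = -4 + \frac{1}{2} \left(-9\right) = -4 - \frac{9}{2} = - \frac{17}{2} \approx -8.5$)
$O = -1$ ($O = \left(- \frac{1}{4}\right) 4 = -1$)
$P{\left(z,Z \right)} = -2$ ($P{\left(z,Z \right)} = \frac{2}{-1} = 2 \left(-1\right) = -2$)
$q{\left(j \right)} = \frac{- \frac{17}{2} + j}{2 j}$ ($q{\left(j \right)} = \frac{j - \frac{17}{2}}{j + j} = \frac{- \frac{17}{2} + j}{2 j}$)
$\left(4 - -3\right) \left(P{\left(2,0 \right)} + q{\left(3 \right)}\right) = \left(4 - -3\right) \left(-2 + \frac{-17 + 2 \cdot 3}{4 \cdot 3}\right) = \left(4 + 3\right) \left(-2 + \frac{1}{4} \cdot \frac{1}{3} \left(-17 + 6\right)\right) = 7 \left(-2 + \frac{1}{4} \cdot \frac{1}{3} \left(-11\right)\right) = 7 \left(-2 - \frac{11}{12}\right) = 7 \left(- \frac{35}{12}\right) = - \frac{245}{12}$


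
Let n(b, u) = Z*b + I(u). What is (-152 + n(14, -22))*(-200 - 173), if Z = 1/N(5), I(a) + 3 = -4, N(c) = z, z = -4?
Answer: 121225/2 ≈ 60613.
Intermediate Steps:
N(c) = -4
I(a) = -7 (I(a) = -3 - 4 = -7)
Z = -¼ (Z = 1/(-4) = -¼ ≈ -0.25000)
n(b, u) = -7 - b/4 (n(b, u) = -b/4 - 7 = -7 - b/4)
(-152 + n(14, -22))*(-200 - 173) = (-152 + (-7 - ¼*14))*(-200 - 173) = (-152 + (-7 - 7/2))*(-373) = (-152 - 21/2)*(-373) = -325/2*(-373) = 121225/2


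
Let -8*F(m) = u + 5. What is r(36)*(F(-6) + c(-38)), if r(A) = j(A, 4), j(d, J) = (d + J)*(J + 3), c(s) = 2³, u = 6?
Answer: 1855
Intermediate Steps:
c(s) = 8
j(d, J) = (3 + J)*(J + d) (j(d, J) = (J + d)*(3 + J) = (3 + J)*(J + d))
r(A) = 28 + 7*A (r(A) = 4² + 3*4 + 3*A + 4*A = 16 + 12 + 3*A + 4*A = 28 + 7*A)
F(m) = -11/8 (F(m) = -(6 + 5)/8 = -⅛*11 = -11/8)
r(36)*(F(-6) + c(-38)) = (28 + 7*36)*(-11/8 + 8) = (28 + 252)*(53/8) = 280*(53/8) = 1855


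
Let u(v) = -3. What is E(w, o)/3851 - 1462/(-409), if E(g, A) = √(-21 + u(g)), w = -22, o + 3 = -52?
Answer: 1462/409 + 2*I*√6/3851 ≈ 3.5746 + 0.0012721*I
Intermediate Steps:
o = -55 (o = -3 - 52 = -55)
E(g, A) = 2*I*√6 (E(g, A) = √(-21 - 3) = √(-24) = 2*I*√6)
E(w, o)/3851 - 1462/(-409) = (2*I*√6)/3851 - 1462/(-409) = (2*I*√6)*(1/3851) - 1462*(-1/409) = 2*I*√6/3851 + 1462/409 = 1462/409 + 2*I*√6/3851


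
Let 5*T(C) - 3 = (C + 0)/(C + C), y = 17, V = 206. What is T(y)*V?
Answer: 721/5 ≈ 144.20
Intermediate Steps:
T(C) = 7/10 (T(C) = 3/5 + ((C + 0)/(C + C))/5 = 3/5 + (C/((2*C)))/5 = 3/5 + (C*(1/(2*C)))/5 = 3/5 + (1/5)*(1/2) = 3/5 + 1/10 = 7/10)
T(y)*V = (7/10)*206 = 721/5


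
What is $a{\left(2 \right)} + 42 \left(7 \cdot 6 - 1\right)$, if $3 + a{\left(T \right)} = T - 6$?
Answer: $1715$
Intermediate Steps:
$a{\left(T \right)} = -9 + T$ ($a{\left(T \right)} = -3 + \left(T - 6\right) = -3 + \left(-6 + T\right) = -9 + T$)
$a{\left(2 \right)} + 42 \left(7 \cdot 6 - 1\right) = \left(-9 + 2\right) + 42 \left(7 \cdot 6 - 1\right) = -7 + 42 \left(42 - 1\right) = -7 + 42 \cdot 41 = -7 + 1722 = 1715$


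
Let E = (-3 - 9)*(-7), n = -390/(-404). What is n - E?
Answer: -16773/202 ≈ -83.035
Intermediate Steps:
n = 195/202 (n = -390*(-1/404) = 195/202 ≈ 0.96535)
E = 84 (E = -12*(-7) = 84)
n - E = 195/202 - 1*84 = 195/202 - 84 = -16773/202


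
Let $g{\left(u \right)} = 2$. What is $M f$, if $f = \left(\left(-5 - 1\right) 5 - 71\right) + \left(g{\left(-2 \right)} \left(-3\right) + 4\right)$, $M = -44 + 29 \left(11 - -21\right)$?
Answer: $-91052$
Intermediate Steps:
$M = 884$ ($M = -44 + 29 \left(11 + 21\right) = -44 + 29 \cdot 32 = -44 + 928 = 884$)
$f = -103$ ($f = \left(\left(-5 - 1\right) 5 - 71\right) + \left(2 \left(-3\right) + 4\right) = \left(\left(-6\right) 5 - 71\right) + \left(-6 + 4\right) = \left(-30 - 71\right) - 2 = -101 - 2 = -103$)
$M f = 884 \left(-103\right) = -91052$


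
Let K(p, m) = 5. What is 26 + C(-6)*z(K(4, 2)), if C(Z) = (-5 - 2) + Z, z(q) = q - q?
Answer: 26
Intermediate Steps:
z(q) = 0
C(Z) = -7 + Z
26 + C(-6)*z(K(4, 2)) = 26 + (-7 - 6)*0 = 26 - 13*0 = 26 + 0 = 26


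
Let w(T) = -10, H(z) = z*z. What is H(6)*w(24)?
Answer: -360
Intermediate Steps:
H(z) = z**2
H(6)*w(24) = 6**2*(-10) = 36*(-10) = -360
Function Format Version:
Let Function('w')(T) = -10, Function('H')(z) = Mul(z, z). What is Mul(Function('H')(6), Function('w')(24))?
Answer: -360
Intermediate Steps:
Function('H')(z) = Pow(z, 2)
Mul(Function('H')(6), Function('w')(24)) = Mul(Pow(6, 2), -10) = Mul(36, -10) = -360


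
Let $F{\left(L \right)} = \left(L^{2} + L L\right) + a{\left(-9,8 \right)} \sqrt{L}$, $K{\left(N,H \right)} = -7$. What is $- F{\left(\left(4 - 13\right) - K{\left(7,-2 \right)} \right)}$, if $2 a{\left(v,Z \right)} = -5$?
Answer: $-8 + \frac{5 i \sqrt{2}}{2} \approx -8.0 + 3.5355 i$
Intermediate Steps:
$a{\left(v,Z \right)} = - \frac{5}{2}$ ($a{\left(v,Z \right)} = \frac{1}{2} \left(-5\right) = - \frac{5}{2}$)
$F{\left(L \right)} = 2 L^{2} - \frac{5 \sqrt{L}}{2}$ ($F{\left(L \right)} = \left(L^{2} + L L\right) - \frac{5 \sqrt{L}}{2} = \left(L^{2} + L^{2}\right) - \frac{5 \sqrt{L}}{2} = 2 L^{2} - \frac{5 \sqrt{L}}{2}$)
$- F{\left(\left(4 - 13\right) - K{\left(7,-2 \right)} \right)} = - (2 \left(\left(4 - 13\right) - -7\right)^{2} - \frac{5 \sqrt{\left(4 - 13\right) - -7}}{2}) = - (2 \left(-9 + 7\right)^{2} - \frac{5 \sqrt{-9 + 7}}{2}) = - (2 \left(-2\right)^{2} - \frac{5 \sqrt{-2}}{2}) = - (2 \cdot 4 - \frac{5 i \sqrt{2}}{2}) = - (8 - \frac{5 i \sqrt{2}}{2}) = -8 + \frac{5 i \sqrt{2}}{2}$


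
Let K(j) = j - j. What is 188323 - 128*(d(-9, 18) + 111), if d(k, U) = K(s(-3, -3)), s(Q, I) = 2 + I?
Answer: 174115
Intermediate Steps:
K(j) = 0
d(k, U) = 0
188323 - 128*(d(-9, 18) + 111) = 188323 - 128*(0 + 111) = 188323 - 128*111 = 188323 - 14208 = 174115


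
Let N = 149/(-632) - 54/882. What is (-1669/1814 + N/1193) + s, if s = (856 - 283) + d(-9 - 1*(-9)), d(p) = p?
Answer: 19169792628557/33508955368 ≈ 572.08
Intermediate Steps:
N = -9197/30968 (N = 149*(-1/632) - 54*1/882 = -149/632 - 3/49 = -9197/30968 ≈ -0.29698)
s = 573 (s = (856 - 283) + (-9 - 1*(-9)) = 573 + (-9 + 9) = 573 + 0 = 573)
(-1669/1814 + N/1193) + s = (-1669/1814 - 9197/30968/1193) + 573 = (-1669*1/1814 - 9197/30968*1/1193) + 573 = (-1669/1814 - 9197/36944824) + 573 = -30838797307/33508955368 + 573 = 19169792628557/33508955368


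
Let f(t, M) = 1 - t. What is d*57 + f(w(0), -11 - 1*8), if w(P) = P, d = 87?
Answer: 4960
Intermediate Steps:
d*57 + f(w(0), -11 - 1*8) = 87*57 + (1 - 1*0) = 4959 + (1 + 0) = 4959 + 1 = 4960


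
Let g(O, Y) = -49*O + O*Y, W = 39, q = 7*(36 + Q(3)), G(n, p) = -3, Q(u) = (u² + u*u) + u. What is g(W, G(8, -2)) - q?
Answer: -2427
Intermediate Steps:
Q(u) = u + 2*u² (Q(u) = (u² + u²) + u = 2*u² + u = u + 2*u²)
q = 399 (q = 7*(36 + 3*(1 + 2*3)) = 7*(36 + 3*(1 + 6)) = 7*(36 + 3*7) = 7*(36 + 21) = 7*57 = 399)
g(W, G(8, -2)) - q = 39*(-49 - 3) - 1*399 = 39*(-52) - 399 = -2028 - 399 = -2427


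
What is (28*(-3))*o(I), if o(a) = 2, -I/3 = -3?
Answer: -168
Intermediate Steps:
I = 9 (I = -3*(-3) = 9)
(28*(-3))*o(I) = (28*(-3))*2 = -84*2 = -168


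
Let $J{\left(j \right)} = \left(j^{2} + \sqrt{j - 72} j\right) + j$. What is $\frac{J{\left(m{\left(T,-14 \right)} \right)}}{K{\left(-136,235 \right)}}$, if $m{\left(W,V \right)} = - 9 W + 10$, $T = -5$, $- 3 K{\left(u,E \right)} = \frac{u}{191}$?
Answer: $\frac{220605}{17} + \frac{31515 i \sqrt{17}}{136} \approx 12977.0 + 955.44 i$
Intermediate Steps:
$K{\left(u,E \right)} = - \frac{u}{573}$ ($K{\left(u,E \right)} = - \frac{u \frac{1}{191}}{3} = - \frac{\frac{1}{191} u}{3} = - \frac{u}{573}$)
$m{\left(W,V \right)} = 10 - 9 W$
$J{\left(j \right)} = j + j^{2} + j \sqrt{-72 + j}$ ($J{\left(j \right)} = \left(j^{2} + \sqrt{-72 + j} j\right) + j = \left(j^{2} + j \sqrt{-72 + j}\right) + j = j + j^{2} + j \sqrt{-72 + j}$)
$\frac{J{\left(m{\left(T,-14 \right)} \right)}}{K{\left(-136,235 \right)}} = \frac{\left(10 - -45\right) \left(1 + \left(10 - -45\right) + \sqrt{-72 + \left(10 - -45\right)}\right)}{\left(- \frac{1}{573}\right) \left(-136\right)} = \frac{\left(10 + 45\right) \left(1 + \left(10 + 45\right) + \sqrt{-72 + \left(10 + 45\right)}\right)}{\frac{136}{573}} = 55 \left(1 + 55 + \sqrt{-72 + 55}\right) \frac{573}{136} = 55 \left(1 + 55 + \sqrt{-17}\right) \frac{573}{136} = 55 \left(1 + 55 + i \sqrt{17}\right) \frac{573}{136} = 55 \left(56 + i \sqrt{17}\right) \frac{573}{136} = \left(3080 + 55 i \sqrt{17}\right) \frac{573}{136} = \frac{220605}{17} + \frac{31515 i \sqrt{17}}{136}$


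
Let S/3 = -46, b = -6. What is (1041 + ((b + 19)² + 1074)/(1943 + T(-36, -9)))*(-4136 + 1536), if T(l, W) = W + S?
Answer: -1216071350/449 ≈ -2.7084e+6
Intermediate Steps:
S = -138 (S = 3*(-46) = -138)
T(l, W) = -138 + W (T(l, W) = W - 138 = -138 + W)
(1041 + ((b + 19)² + 1074)/(1943 + T(-36, -9)))*(-4136 + 1536) = (1041 + ((-6 + 19)² + 1074)/(1943 + (-138 - 9)))*(-4136 + 1536) = (1041 + (13² + 1074)/(1943 - 147))*(-2600) = (1041 + (169 + 1074)/1796)*(-2600) = (1041 + 1243*(1/1796))*(-2600) = (1041 + 1243/1796)*(-2600) = (1870879/1796)*(-2600) = -1216071350/449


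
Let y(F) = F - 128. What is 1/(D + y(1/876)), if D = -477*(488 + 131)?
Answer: -876/258762515 ≈ -3.3853e-6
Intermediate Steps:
y(F) = -128 + F
D = -295263 (D = -477*619 = -295263)
1/(D + y(1/876)) = 1/(-295263 + (-128 + 1/876)) = 1/(-295263 - 112127/876) = 1/(-258762515/876) = -876/258762515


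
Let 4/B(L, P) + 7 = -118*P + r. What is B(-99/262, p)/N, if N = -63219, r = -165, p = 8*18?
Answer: 1/271272729 ≈ 3.6863e-9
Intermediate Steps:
p = 144
B(L, P) = 4/(-172 - 118*P) (B(L, P) = 4/(-7 + (-118*P - 165)) = 4/(-7 + (-165 - 118*P)) = 4/(-172 - 118*P))
B(-99/262, p)/N = -2/(86 + 59*144)/(-63219) = -2/(86 + 8496)*(-1/63219) = -2/8582*(-1/63219) = -2*1/8582*(-1/63219) = -1/4291*(-1/63219) = 1/271272729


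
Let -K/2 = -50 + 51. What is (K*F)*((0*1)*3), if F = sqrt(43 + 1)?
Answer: 0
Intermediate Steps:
K = -2 (K = -2*(-50 + 51) = -2*1 = -2)
F = 2*sqrt(11) (F = sqrt(44) = 2*sqrt(11) ≈ 6.6332)
(K*F)*((0*1)*3) = (-4*sqrt(11))*((0*1)*3) = (-4*sqrt(11))*(0*3) = -4*sqrt(11)*0 = 0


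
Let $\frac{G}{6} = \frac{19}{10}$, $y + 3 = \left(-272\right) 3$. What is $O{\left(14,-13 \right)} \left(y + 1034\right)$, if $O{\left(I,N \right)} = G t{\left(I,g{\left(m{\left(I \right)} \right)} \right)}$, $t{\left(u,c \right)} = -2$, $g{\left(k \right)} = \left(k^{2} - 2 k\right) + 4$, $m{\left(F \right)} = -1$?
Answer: $-4902$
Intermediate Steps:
$y = -819$ ($y = -3 - 816 = -819$)
$G = \frac{57}{5}$ ($G = 6 \cdot \frac{19}{10} = \frac{57}{5} \approx 11.4$)
$g{\left(k \right)} = 4 + k^{2} - 2 k$
$O{\left(I,N \right)} = - \frac{114}{5}$ ($O{\left(I,N \right)} = \frac{57}{5} \left(-2\right) = - \frac{114}{5}$)
$O{\left(14,-13 \right)} \left(y + 1034\right) = - \frac{114 \left(-819 + 1034\right)}{5} = \left(- \frac{114}{5}\right) 215 = -4902$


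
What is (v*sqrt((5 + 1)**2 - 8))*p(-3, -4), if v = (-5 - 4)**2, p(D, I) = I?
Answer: -648*sqrt(7) ≈ -1714.4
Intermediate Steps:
v = 81 (v = (-9)**2 = 81)
(v*sqrt((5 + 1)**2 - 8))*p(-3, -4) = (81*sqrt((5 + 1)**2 - 8))*(-4) = (81*sqrt(6**2 - 8))*(-4) = (81*sqrt(36 - 8))*(-4) = (81*sqrt(28))*(-4) = (81*(2*sqrt(7)))*(-4) = (162*sqrt(7))*(-4) = -648*sqrt(7)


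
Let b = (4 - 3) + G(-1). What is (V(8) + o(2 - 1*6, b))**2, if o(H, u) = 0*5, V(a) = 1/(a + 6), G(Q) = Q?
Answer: 1/196 ≈ 0.0051020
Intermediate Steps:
V(a) = 1/(6 + a)
b = 0 (b = (4 - 3) - 1 = 1 - 1 = 0)
o(H, u) = 0
(V(8) + o(2 - 1*6, b))**2 = (1/(6 + 8) + 0)**2 = (1/14 + 0)**2 = (1/14)**2 = 1/196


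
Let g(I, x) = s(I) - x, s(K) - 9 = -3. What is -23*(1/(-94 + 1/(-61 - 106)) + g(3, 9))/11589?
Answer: 1087072/181935711 ≈ 0.0059750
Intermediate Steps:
s(K) = 6 (s(K) = 9 - 3 = 6)
g(I, x) = 6 - x
-23*(1/(-94 + 1/(-61 - 106)) + g(3, 9))/11589 = -23*(1/(-94 + 1/(-61 - 106)) + (6 - 1*9))/11589 = -23*(1/(-94 + 1/(-167)) + (6 - 9))*(1/11589) = -23*(1/(-94 - 1/167) - 3)*(1/11589) = -23*(1/(-15699/167) - 3)*(1/11589) = -23*(-167/15699 - 3)*(1/11589) = -23*(-47264/15699)*(1/11589) = (1087072/15699)*(1/11589) = 1087072/181935711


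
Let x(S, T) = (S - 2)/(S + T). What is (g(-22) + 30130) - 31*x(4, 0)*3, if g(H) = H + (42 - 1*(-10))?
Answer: 60227/2 ≈ 30114.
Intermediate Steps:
x(S, T) = (-2 + S)/(S + T)
g(H) = 52 + H (g(H) = H + (42 + 10) = H + 52 = 52 + H)
(g(-22) + 30130) - 31*x(4, 0)*3 = ((52 - 22) + 30130) - 31*(-2 + 4)/(4 + 0)*3 = (30 + 30130) - 31*2/4*3 = 30160 - 31*2/4*3 = 30160 - 31*½*3 = 30160 - 31/2*3 = 30160 - 93/2 = 60227/2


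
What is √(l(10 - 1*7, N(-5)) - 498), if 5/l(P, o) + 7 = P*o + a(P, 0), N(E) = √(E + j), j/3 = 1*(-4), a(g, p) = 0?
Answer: √((3491 - 1494*I*√17)/(-7 + 3*I*√17)) ≈ 0.00686 - 22.32*I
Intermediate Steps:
j = -12 (j = 3*(1*(-4)) = 3*(-4) = -12)
N(E) = √(-12 + E) (N(E) = √(E - 12) = √(-12 + E))
l(P, o) = 5/(-7 + P*o) (l(P, o) = 5/(-7 + (P*o + 0)) = 5/(-7 + P*o))
√(l(10 - 1*7, N(-5)) - 498) = √(5/(-7 + (10 - 1*7)*√(-12 - 5)) - 498) = √(5/(-7 + (10 - 7)*√(-17)) - 498) = √(5/(-7 + 3*(I*√17)) - 498) = √(5/(-7 + 3*I*√17) - 498) = √(-498 + 5/(-7 + 3*I*√17))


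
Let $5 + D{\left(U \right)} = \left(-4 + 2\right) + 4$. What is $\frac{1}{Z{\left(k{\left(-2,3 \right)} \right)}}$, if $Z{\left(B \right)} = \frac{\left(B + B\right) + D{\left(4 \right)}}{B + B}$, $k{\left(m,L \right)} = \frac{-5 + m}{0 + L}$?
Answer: $\frac{14}{23} \approx 0.6087$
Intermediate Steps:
$D{\left(U \right)} = -3$ ($D{\left(U \right)} = -5 + \left(\left(-4 + 2\right) + 4\right) = -5 + \left(-2 + 4\right) = -5 + 2 = -3$)
$k{\left(m,L \right)} = \frac{-5 + m}{L}$
$Z{\left(B \right)} = \frac{-3 + 2 B}{2 B}$ ($Z{\left(B \right)} = \frac{\left(B + B\right) - 3}{B + B} = \frac{2 B - 3}{2 B} = \left(-3 + 2 B\right) \frac{1}{2 B} = \frac{-3 + 2 B}{2 B}$)
$\frac{1}{Z{\left(k{\left(-2,3 \right)} \right)}} = \frac{1}{\frac{1}{\frac{1}{3} \left(-5 - 2\right)} \left(- \frac{3}{2} + \frac{-5 - 2}{3}\right)} = \frac{1}{\frac{1}{\frac{1}{3} \left(-7\right)} \left(- \frac{3}{2} + \frac{1}{3} \left(-7\right)\right)} = \frac{1}{\frac{1}{- \frac{7}{3}} \left(- \frac{3}{2} - \frac{7}{3}\right)} = \frac{1}{\left(- \frac{3}{7}\right) \left(- \frac{23}{6}\right)} = \frac{1}{\frac{23}{14}} = \frac{14}{23}$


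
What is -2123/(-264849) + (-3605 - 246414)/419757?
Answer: -558343060/950189929 ≈ -0.58761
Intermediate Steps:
-2123/(-264849) + (-3605 - 246414)/419757 = -2123*(-1/264849) - 250019*1/419757 = 2123/264849 - 250019/419757 = -558343060/950189929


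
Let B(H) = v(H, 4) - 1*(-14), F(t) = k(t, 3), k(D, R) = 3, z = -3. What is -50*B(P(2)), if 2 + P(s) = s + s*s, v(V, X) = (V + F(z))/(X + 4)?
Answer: -2975/4 ≈ -743.75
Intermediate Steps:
F(t) = 3
v(V, X) = (3 + V)/(4 + X) (v(V, X) = (V + 3)/(X + 4) = (3 + V)/(4 + X))
P(s) = -2 + s + s² (P(s) = -2 + (s + s*s) = -2 + (s + s²) = -2 + s + s²)
B(H) = 115/8 + H/8 (B(H) = (3 + H)/(4 + 4) - 1*(-14) = (3 + H)/8 + 14 = (3/8 + H/8) + 14 = 115/8 + H/8)
-50*B(P(2)) = -50*(115/8 + (-2 + 2 + 2²)/8) = -50*(115/8 + (-2 + 2 + 4)/8) = -50*(115/8 + (⅛)*4) = -50*(115/8 + ½) = -50*119/8 = -2975/4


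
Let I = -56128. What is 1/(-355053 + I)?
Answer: -1/411181 ≈ -2.4320e-6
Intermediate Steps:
1/(-355053 + I) = 1/(-355053 - 56128) = 1/(-411181) = -1/411181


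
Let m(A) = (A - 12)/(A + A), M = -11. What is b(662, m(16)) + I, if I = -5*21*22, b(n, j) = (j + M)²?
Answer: -140271/64 ≈ -2191.7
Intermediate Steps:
m(A) = (-12 + A)/(2*A) (m(A) = (-12 + A)/((2*A)) = (-12 + A)*(1/(2*A)) = (-12 + A)/(2*A))
b(n, j) = (-11 + j)² (b(n, j) = (j - 11)² = (-11 + j)²)
I = -2310 (I = -105*22 = -2310)
b(662, m(16)) + I = (-11 + (½)*(-12 + 16)/16)² - 2310 = (-11 + (½)*(1/16)*4)² - 2310 = (-11 + ⅛)² - 2310 = (-87/8)² - 2310 = 7569/64 - 2310 = -140271/64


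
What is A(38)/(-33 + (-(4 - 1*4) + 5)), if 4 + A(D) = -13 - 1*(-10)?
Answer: ¼ ≈ 0.25000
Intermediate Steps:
A(D) = -7 (A(D) = -4 + (-13 - 1*(-10)) = -4 + (-13 + 10) = -4 - 3 = -7)
A(38)/(-33 + (-(4 - 1*4) + 5)) = -7/(-33 + (-(4 - 1*4) + 5)) = -7/(-33 + (-(4 - 4) + 5)) = -7/(-33 + (-1*0 + 5)) = -7/(-33 + (0 + 5)) = -7/(-33 + 5) = -7/(-28) = -7*(-1/28) = ¼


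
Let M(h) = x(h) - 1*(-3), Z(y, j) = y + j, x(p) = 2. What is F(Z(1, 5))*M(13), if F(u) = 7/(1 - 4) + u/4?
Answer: -25/6 ≈ -4.1667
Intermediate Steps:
Z(y, j) = j + y
F(u) = -7/3 + u/4 (F(u) = 7/(-3) + u*(¼) = 7*(-⅓) + u/4 = -7/3 + u/4)
M(h) = 5 (M(h) = 2 - 1*(-3) = 2 + 3 = 5)
F(Z(1, 5))*M(13) = (-7/3 + (5 + 1)/4)*5 = (-7/3 + (¼)*6)*5 = (-7/3 + 3/2)*5 = -⅚*5 = -25/6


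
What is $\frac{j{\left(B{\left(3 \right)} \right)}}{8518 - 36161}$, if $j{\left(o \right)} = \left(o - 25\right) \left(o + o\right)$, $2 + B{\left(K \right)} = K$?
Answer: $\frac{48}{27643} \approx 0.0017364$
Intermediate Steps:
$B{\left(K \right)} = -2 + K$
$j{\left(o \right)} = 2 o \left(-25 + o\right)$ ($j{\left(o \right)} = \left(-25 + o\right) 2 o = 2 o \left(-25 + o\right)$)
$\frac{j{\left(B{\left(3 \right)} \right)}}{8518 - 36161} = \frac{2 \left(-2 + 3\right) \left(-25 + \left(-2 + 3\right)\right)}{8518 - 36161} = \frac{2 \cdot 1 \left(-25 + 1\right)}{-27643} = 2 \cdot 1 \left(-24\right) \left(- \frac{1}{27643}\right) = \left(-48\right) \left(- \frac{1}{27643}\right) = \frac{48}{27643}$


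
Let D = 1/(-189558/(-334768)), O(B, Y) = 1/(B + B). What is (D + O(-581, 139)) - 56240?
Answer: -6193696650091/110133198 ≈ -56238.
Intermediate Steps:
O(B, Y) = 1/(2*B)
D = 167384/94779 (D = 1/(-189558*(-1/334768)) = 1/(94779/167384) = 167384/94779 ≈ 1.7660)
(D + O(-581, 139)) - 56240 = (167384/94779 + (½)/(-581)) - 56240 = (167384/94779 + (½)*(-1/581)) - 56240 = (167384/94779 - 1/1162) - 56240 = 194405429/110133198 - 56240 = -6193696650091/110133198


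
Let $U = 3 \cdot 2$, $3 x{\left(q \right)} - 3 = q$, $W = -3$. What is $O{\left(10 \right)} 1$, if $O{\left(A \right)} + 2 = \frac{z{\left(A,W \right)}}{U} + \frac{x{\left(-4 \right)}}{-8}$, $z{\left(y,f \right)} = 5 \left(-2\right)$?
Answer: $- \frac{29}{8} \approx -3.625$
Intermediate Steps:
$x{\left(q \right)} = 1 + \frac{q}{3}$
$z{\left(y,f \right)} = -10$
$U = 6$
$O{\left(A \right)} = - \frac{29}{8}$ ($O{\left(A \right)} = -2 - \left(\frac{5}{3} - \frac{1 + \frac{1}{3} \left(-4\right)}{-8}\right) = -2 - \left(\frac{5}{3} - \left(1 - \frac{4}{3}\right) \left(- \frac{1}{8}\right)\right) = -2 - \frac{13}{8} = - \frac{29}{8}$)
$O{\left(10 \right)} 1 = \left(- \frac{29}{8}\right) 1 = - \frac{29}{8}$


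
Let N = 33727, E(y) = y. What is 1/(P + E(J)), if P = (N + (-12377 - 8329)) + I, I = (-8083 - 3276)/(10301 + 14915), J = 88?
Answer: 25216/330545185 ≈ 7.6286e-5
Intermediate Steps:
I = -11359/25216 ≈ -0.45047
P = 328326177/25216 (P = (33727 + (-12377 - 8329)) - 11359/25216 = (33727 - 20706) - 11359/25216 = 13021 - 11359/25216 = 328326177/25216 ≈ 13021.)
1/(P + E(J)) = 1/(328326177/25216 + 88) = 1/(330545185/25216) = 25216/330545185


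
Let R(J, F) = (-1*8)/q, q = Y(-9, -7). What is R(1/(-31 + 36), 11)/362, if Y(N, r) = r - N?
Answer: -2/181 ≈ -0.011050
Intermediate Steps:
q = 2 (q = -7 - 1*(-9) = -7 + 9 = 2)
R(J, F) = -4 (R(J, F) = -1*8/2 = -8*½ = -4)
R(1/(-31 + 36), 11)/362 = -4/362 = -4*1/362 = -2/181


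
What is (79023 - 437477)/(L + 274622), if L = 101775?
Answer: -358454/376397 ≈ -0.95233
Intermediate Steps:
(79023 - 437477)/(L + 274622) = (79023 - 437477)/(101775 + 274622) = -358454/376397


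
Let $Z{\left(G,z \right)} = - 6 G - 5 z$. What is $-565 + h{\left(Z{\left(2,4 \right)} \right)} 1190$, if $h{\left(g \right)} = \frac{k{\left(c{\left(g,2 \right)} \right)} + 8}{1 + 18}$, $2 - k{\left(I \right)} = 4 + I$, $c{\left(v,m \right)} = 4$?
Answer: $- \frac{8355}{19} \approx -439.74$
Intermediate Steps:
$k{\left(I \right)} = -2 - I$ ($k{\left(I \right)} = 2 - \left(4 + I\right) = -2 - I$)
$h{\left(g \right)} = \frac{2}{19}$ ($h{\left(g \right)} = \frac{\left(-2 - 4\right) + 8}{1 + 18} = \frac{\left(-2 - 4\right) + 8}{19} = \left(-6 + 8\right) \frac{1}{19} = 2 \cdot \frac{1}{19} = \frac{2}{19}$)
$-565 + h{\left(Z{\left(2,4 \right)} \right)} 1190 = -565 + \frac{2}{19} \cdot 1190 = -565 + \frac{2380}{19} = - \frac{8355}{19}$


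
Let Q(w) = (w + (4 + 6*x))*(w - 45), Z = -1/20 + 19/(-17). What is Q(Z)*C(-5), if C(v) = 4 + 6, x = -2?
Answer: 48927549/11560 ≈ 4232.5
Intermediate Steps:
Z = -397/340 (Z = -1*1/20 + 19*(-1/17) = -1/20 - 19/17 = -397/340 ≈ -1.1676)
C(v) = 10
Q(w) = (-45 + w)*(-8 + w) (Q(w) = (w + (4 + 6*(-2)))*(w - 45) = (w + (4 - 12))*(-45 + w) = (w - 8)*(-45 + w) = (-8 + w)*(-45 + w) = (-45 + w)*(-8 + w))
Q(Z)*C(-5) = (360 + (-397/340)**2 - 53*(-397/340))*10 = (360 + 157609/115600 + 21041/340)*10 = (48927549/115600)*10 = 48927549/11560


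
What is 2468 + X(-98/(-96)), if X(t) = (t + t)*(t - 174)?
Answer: 2436289/1152 ≈ 2114.8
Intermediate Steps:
X(t) = 2*t*(-174 + t) (X(t) = (2*t)*(-174 + t) = 2*t*(-174 + t))
2468 + X(-98/(-96)) = 2468 + 2*(-98/(-96))*(-174 - 98/(-96)) = 2468 + 2*(-98*(-1/96))*(-174 - 98*(-1/96)) = 2468 + 2*(49/48)*(-174 + 49/48) = 2468 + 2*(49/48)*(-8303/48) = 2468 - 406847/1152 = 2436289/1152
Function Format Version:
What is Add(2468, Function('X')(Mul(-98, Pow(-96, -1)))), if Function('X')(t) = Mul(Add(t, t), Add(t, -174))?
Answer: Rational(2436289, 1152) ≈ 2114.8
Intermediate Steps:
Function('X')(t) = Mul(2, t, Add(-174, t)) (Function('X')(t) = Mul(Mul(2, t), Add(-174, t)) = Mul(2, t, Add(-174, t)))
Add(2468, Function('X')(Mul(-98, Pow(-96, -1)))) = Add(2468, Mul(2, Mul(-98, Pow(-96, -1)), Add(-174, Mul(-98, Pow(-96, -1))))) = Add(2468, Mul(2, Mul(-98, Rational(-1, 96)), Add(-174, Mul(-98, Rational(-1, 96))))) = Add(2468, Mul(2, Rational(49, 48), Add(-174, Rational(49, 48)))) = Add(2468, Mul(2, Rational(49, 48), Rational(-8303, 48))) = Add(2468, Rational(-406847, 1152)) = Rational(2436289, 1152)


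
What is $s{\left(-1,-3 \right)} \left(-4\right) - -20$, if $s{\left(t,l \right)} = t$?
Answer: $24$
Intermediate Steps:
$s{\left(-1,-3 \right)} \left(-4\right) - -20 = \left(-1\right) \left(-4\right) - -20 = 4 + 20 = 24$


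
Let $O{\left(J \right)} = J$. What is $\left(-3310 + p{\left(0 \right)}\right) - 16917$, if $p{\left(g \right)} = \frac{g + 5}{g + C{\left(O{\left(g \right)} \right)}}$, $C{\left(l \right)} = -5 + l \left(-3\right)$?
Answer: $-20228$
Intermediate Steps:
$C{\left(l \right)} = -5 - 3 l$
$p{\left(g \right)} = \frac{5 + g}{-5 - 2 g}$ ($p{\left(g \right)} = \frac{g + 5}{g - \left(5 + 3 g\right)} = \frac{5 + g}{-5 - 2 g}$)
$\left(-3310 + p{\left(0 \right)}\right) - 16917 = \left(-3310 + \frac{-5 - 0}{5 + 2 \cdot 0}\right) - 16917 = \left(-3310 + \frac{-5 + 0}{5 + 0}\right) - 16917 = \left(-3310 + \frac{1}{5} \left(-5\right)\right) - 16917 = \left(-3310 - 1\right) - 16917 = -3311 - 16917 = -20228$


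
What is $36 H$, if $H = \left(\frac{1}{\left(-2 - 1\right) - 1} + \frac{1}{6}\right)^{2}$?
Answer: $\frac{1}{4} \approx 0.25$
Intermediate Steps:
$H = \frac{1}{144}$ ($H = \left(\frac{1}{\left(-2 - 1\right) - 1} + \frac{1}{6}\right)^{2} = \left(\frac{1}{-3 - 1} + \frac{1}{6}\right)^{2} = \left(\frac{1}{-4} + \frac{1}{6}\right)^{2} = \left(- \frac{1}{4} + \frac{1}{6}\right)^{2} = \left(- \frac{1}{12}\right)^{2} = \frac{1}{144} \approx 0.0069444$)
$36 H = 36 \cdot \frac{1}{144} = \frac{1}{4}$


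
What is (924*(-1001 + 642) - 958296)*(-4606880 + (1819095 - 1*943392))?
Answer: 4813263104124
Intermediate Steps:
(924*(-1001 + 642) - 958296)*(-4606880 + (1819095 - 1*943392)) = (924*(-359) - 958296)*(-4606880 + (1819095 - 943392)) = (-331716 - 958296)*(-4606880 + 875703) = -1290012*(-3731177) = 4813263104124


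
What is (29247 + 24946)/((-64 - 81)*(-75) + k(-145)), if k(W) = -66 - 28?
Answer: 54193/10781 ≈ 5.0267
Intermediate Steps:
k(W) = -94
(29247 + 24946)/((-64 - 81)*(-75) + k(-145)) = (29247 + 24946)/((-64 - 81)*(-75) - 94) = 54193/(-145*(-75) - 94) = 54193/(10875 - 94) = 54193/10781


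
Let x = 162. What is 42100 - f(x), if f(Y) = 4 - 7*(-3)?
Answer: 42075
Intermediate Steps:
f(Y) = 25 (f(Y) = 4 + 21 = 25)
42100 - f(x) = 42100 - 1*25 = 42100 - 25 = 42075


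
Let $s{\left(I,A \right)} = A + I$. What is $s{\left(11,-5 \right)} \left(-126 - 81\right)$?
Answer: $-1242$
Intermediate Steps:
$s{\left(11,-5 \right)} \left(-126 - 81\right) = \left(-5 + 11\right) \left(-126 - 81\right) = 6 \left(-207\right) = -1242$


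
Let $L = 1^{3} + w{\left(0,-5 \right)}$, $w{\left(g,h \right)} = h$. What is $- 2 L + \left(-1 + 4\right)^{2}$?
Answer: $17$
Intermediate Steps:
$L = -4$ ($L = 1^{3} - 5 = 1 - 5 = -4$)
$- 2 L + \left(-1 + 4\right)^{2} = \left(-2\right) \left(-4\right) + \left(-1 + 4\right)^{2} = 8 + 3^{2} = 8 + 9 = 17$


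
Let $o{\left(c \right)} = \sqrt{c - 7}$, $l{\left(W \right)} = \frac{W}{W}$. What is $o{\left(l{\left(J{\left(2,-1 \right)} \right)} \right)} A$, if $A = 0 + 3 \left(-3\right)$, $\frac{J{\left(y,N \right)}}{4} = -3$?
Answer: $- 9 i \sqrt{6} \approx - 22.045 i$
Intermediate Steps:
$J{\left(y,N \right)} = -12$ ($J{\left(y,N \right)} = 4 \left(-3\right) = -12$)
$l{\left(W \right)} = 1$
$o{\left(c \right)} = \sqrt{-7 + c}$
$A = -9$ ($A = 0 - 9 = -9$)
$o{\left(l{\left(J{\left(2,-1 \right)} \right)} \right)} A = \sqrt{-7 + 1} \left(-9\right) = \sqrt{-6} \left(-9\right) = i \sqrt{6} \left(-9\right) = - 9 i \sqrt{6}$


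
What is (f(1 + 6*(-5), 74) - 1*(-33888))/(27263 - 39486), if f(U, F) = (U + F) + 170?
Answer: -34103/12223 ≈ -2.7901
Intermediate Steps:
f(U, F) = 170 + F + U (f(U, F) = (F + U) + 170 = 170 + F + U)
(f(1 + 6*(-5), 74) - 1*(-33888))/(27263 - 39486) = ((170 + 74 + (1 + 6*(-5))) - 1*(-33888))/(27263 - 39486) = ((170 + 74 + (1 - 30)) + 33888)/(-12223) = ((170 + 74 - 29) + 33888)*(-1/12223) = (215 + 33888)*(-1/12223) = 34103*(-1/12223) = -34103/12223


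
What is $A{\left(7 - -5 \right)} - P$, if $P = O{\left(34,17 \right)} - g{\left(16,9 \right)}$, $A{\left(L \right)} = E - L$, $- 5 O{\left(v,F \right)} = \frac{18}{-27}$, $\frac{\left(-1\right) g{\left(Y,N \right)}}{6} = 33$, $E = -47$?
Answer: $- \frac{3857}{15} \approx -257.13$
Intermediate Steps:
$g{\left(Y,N \right)} = -198$ ($g{\left(Y,N \right)} = \left(-6\right) 33 = -198$)
$O{\left(v,F \right)} = \frac{2}{15}$ ($O{\left(v,F \right)} = - \frac{18 \frac{1}{-27}}{5} = - \frac{18 \left(- \frac{1}{27}\right)}{5} = \left(- \frac{1}{5}\right) \left(- \frac{2}{3}\right) = \frac{2}{15}$)
$A{\left(L \right)} = -47 - L$
$P = \frac{2972}{15}$ ($P = \frac{2}{15} - -198 = \frac{2}{15} + 198 = \frac{2972}{15} \approx 198.13$)
$A{\left(7 - -5 \right)} - P = \left(-47 - \left(7 - -5\right)\right) - \frac{2972}{15} = \left(-47 - \left(7 + 5\right)\right) - \frac{2972}{15} = \left(-47 - 12\right) - \frac{2972}{15} = -59 - \frac{2972}{15} = - \frac{3857}{15}$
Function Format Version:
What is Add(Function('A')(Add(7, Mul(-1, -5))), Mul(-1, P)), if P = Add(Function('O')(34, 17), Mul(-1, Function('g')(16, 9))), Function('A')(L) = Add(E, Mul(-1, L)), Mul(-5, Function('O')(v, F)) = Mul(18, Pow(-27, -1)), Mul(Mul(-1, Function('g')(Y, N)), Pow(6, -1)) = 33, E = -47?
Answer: Rational(-3857, 15) ≈ -257.13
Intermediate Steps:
Function('g')(Y, N) = -198 (Function('g')(Y, N) = Mul(-6, 33) = -198)
Function('O')(v, F) = Rational(2, 15) (Function('O')(v, F) = Mul(Rational(-1, 5), Mul(18, Pow(-27, -1))) = Mul(Rational(-1, 5), Mul(18, Rational(-1, 27))) = Mul(Rational(-1, 5), Rational(-2, 3)) = Rational(2, 15))
Function('A')(L) = Add(-47, Mul(-1, L))
P = Rational(2972, 15) (P = Add(Rational(2, 15), Mul(-1, -198)) = Add(Rational(2, 15), 198) = Rational(2972, 15) ≈ 198.13)
Add(Function('A')(Add(7, Mul(-1, -5))), Mul(-1, P)) = Add(Add(-47, Mul(-1, Add(7, Mul(-1, -5)))), Mul(-1, Rational(2972, 15))) = Add(Add(-47, Mul(-1, Add(7, 5))), Rational(-2972, 15)) = Add(Add(-47, Mul(-1, 12)), Rational(-2972, 15)) = Add(Add(-47, -12), Rational(-2972, 15)) = Add(-59, Rational(-2972, 15)) = Rational(-3857, 15)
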